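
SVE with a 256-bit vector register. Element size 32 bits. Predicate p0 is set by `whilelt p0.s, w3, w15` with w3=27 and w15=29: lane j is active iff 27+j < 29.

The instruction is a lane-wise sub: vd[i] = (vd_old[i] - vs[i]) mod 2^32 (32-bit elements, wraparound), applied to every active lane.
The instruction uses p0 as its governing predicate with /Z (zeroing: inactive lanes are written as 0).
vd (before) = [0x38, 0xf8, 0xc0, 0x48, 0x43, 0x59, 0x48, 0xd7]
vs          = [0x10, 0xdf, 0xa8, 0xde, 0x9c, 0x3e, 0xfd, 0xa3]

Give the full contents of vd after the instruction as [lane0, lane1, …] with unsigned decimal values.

vd = [40, 25, 0, 0, 0, 0, 0, 0]

lane count: 256 div 32 = 8
active while 27+j < 29, i.e. j ∈ [0,2) capped at 8 ⇒ 2
  i=0: sub(0x38,0x10) → 40
  i=1: sub(0xf8,0xdf) → 25
  i=2: tail/zero → 0
  i=3: tail/zero → 0
  i=4: tail/zero → 0
  i=5: tail/zero → 0
  i=6: tail/zero → 0
  i=7: tail/zero → 0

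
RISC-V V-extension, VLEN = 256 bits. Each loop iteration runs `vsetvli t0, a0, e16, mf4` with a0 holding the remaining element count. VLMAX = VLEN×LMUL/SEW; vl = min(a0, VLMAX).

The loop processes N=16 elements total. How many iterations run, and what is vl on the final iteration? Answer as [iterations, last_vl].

VLMAX = (256 × 1/4) / 16 = 4 lanes
iterations = ceil(16/4) = 4; final-pass vl = 4

[iterations, last_vl] = [4, 4]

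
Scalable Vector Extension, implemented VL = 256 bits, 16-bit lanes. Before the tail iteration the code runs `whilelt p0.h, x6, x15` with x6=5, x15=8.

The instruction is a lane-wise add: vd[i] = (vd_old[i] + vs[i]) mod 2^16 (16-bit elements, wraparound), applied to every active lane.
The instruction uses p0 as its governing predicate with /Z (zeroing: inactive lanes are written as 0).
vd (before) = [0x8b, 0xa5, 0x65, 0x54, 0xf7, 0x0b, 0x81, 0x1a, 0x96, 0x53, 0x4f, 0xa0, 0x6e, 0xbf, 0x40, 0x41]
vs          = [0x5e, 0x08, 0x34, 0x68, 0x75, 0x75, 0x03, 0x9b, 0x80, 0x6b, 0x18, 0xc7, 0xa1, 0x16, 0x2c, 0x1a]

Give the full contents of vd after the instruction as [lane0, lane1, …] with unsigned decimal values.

vd = [233, 173, 153, 0, 0, 0, 0, 0, 0, 0, 0, 0, 0, 0, 0, 0]

256-bit reg / 16-bit elem → 16 lanes
active while 5+j < 8, i.e. j ∈ [0,3) capped at 16 ⇒ 3
vd[0] add(0x8b,0x5e) -> 0xe9
vd[1] add(0xa5,0x08) -> 0xad
vd[2] add(0x65,0x34) -> 0x99
vd[3] tail/zero -> 0x00
vd[4] tail/zero -> 0x00
vd[5] tail/zero -> 0x00
vd[6] tail/zero -> 0x00
vd[7] tail/zero -> 0x00
vd[8] tail/zero -> 0x00
vd[9] tail/zero -> 0x00
vd[10] tail/zero -> 0x00
vd[11] tail/zero -> 0x00
vd[12] tail/zero -> 0x00
vd[13] tail/zero -> 0x00
vd[14] tail/zero -> 0x00
vd[15] tail/zero -> 0x00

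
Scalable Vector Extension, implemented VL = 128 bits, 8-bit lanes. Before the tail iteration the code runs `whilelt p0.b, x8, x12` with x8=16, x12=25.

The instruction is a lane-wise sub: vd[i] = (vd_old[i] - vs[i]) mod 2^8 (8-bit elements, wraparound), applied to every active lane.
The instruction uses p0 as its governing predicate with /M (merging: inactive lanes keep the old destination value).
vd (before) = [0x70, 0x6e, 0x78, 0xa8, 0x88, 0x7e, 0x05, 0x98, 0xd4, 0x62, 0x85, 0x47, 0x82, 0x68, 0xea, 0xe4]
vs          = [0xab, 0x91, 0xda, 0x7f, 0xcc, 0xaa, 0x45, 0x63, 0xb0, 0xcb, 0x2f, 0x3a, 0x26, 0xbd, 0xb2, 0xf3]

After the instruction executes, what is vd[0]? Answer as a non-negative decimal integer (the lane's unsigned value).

lane count: 128 div 8 = 16
p0[j] = (16+j < 25); true for j=0..8 → 9 lanes set
[0] sub(0x70,0xab) = 0xc5
[1] sub(0x6e,0x91) = 0xdd
[2] sub(0x78,0xda) = 0x9e
[3] sub(0xa8,0x7f) = 0x29
[4] sub(0x88,0xcc) = 0xbc
[5] sub(0x7e,0xaa) = 0xd4
[6] sub(0x05,0x45) = 0xc0
[7] sub(0x98,0x63) = 0x35
[8] sub(0xd4,0xb0) = 0x24
[9] tail/keep = 0x62
[10] tail/keep = 0x85
[11] tail/keep = 0x47
[12] tail/keep = 0x82
[13] tail/keep = 0x68
[14] tail/keep = 0xea
[15] tail/keep = 0xe4

vd[0] = 197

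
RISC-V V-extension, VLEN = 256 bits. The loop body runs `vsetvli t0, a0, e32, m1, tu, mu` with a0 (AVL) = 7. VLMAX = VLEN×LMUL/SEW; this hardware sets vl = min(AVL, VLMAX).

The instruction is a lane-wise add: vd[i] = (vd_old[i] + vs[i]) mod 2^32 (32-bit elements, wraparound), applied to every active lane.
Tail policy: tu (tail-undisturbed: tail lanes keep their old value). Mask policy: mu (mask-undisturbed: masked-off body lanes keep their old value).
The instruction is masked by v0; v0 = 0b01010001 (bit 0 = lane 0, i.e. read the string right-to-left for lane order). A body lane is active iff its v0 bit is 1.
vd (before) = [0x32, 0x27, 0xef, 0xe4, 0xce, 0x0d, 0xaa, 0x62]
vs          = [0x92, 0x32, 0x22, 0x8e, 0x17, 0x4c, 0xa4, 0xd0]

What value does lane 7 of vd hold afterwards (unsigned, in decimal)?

vd[7] = 98

VLMAX = (256 × 1) / 32 = 8 lanes
vl = min(AVL, VLMAX) = min(7, 8) = 7
[0] add(0x32,0x92) = 0xc4
[1] mask-off/keep = 0x27
[2] mask-off/keep = 0xef
[3] mask-off/keep = 0xe4
[4] add(0xce,0x17) = 0xe5
[5] mask-off/keep = 0x0d
[6] add(0xaa,0xa4) = 0x14e
[7] tail/keep = 0x62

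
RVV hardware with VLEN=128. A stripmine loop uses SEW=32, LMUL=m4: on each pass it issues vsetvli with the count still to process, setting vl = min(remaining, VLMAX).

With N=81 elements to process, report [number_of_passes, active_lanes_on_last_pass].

VLMAX = VLEN×LMUL/SEW = 128×4/32 = 16
81 elements at 16/iter → 6 passes, remainder 1 on the last

[iterations, last_vl] = [6, 1]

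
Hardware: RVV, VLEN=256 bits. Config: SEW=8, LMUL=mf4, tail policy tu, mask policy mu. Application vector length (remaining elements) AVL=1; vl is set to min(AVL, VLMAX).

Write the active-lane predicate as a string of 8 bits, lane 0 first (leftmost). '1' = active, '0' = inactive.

predicate = 10000000

lanes per group: 256·1/4/8 = 8
AVL=1 ≤ VLMAX=8, so vl = 1
bits (lane 0 leftmost): 10000000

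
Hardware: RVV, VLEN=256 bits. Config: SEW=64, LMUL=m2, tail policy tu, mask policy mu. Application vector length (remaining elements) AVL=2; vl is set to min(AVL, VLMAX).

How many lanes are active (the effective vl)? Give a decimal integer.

vl = 2

VLMAX = VLEN×LMUL/SEW = 256×2/64 = 8
vl = min(AVL, VLMAX) = min(2, 8) = 2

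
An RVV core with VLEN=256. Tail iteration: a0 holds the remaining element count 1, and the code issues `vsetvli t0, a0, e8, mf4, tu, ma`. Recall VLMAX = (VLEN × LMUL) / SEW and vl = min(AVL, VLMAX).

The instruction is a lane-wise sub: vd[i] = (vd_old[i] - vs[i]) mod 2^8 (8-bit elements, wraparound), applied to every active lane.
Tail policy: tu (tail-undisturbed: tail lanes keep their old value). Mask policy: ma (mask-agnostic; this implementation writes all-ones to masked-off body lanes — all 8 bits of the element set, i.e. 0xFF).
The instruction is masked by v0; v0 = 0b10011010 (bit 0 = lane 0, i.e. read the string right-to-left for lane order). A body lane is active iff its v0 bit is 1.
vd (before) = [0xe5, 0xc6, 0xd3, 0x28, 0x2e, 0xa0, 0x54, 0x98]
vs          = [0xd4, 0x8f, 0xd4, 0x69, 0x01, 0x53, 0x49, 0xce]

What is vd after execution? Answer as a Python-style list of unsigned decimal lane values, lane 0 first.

vd = [255, 198, 211, 40, 46, 160, 84, 152]

VLMAX = (256 × 1/4) / 8 = 8 lanes
vl ← min(1, 8) = 1
vd[0] mask-off/ones -> 0xff
vd[1] tail/keep -> 0xc6
vd[2] tail/keep -> 0xd3
vd[3] tail/keep -> 0x28
vd[4] tail/keep -> 0x2e
vd[5] tail/keep -> 0xa0
vd[6] tail/keep -> 0x54
vd[7] tail/keep -> 0x98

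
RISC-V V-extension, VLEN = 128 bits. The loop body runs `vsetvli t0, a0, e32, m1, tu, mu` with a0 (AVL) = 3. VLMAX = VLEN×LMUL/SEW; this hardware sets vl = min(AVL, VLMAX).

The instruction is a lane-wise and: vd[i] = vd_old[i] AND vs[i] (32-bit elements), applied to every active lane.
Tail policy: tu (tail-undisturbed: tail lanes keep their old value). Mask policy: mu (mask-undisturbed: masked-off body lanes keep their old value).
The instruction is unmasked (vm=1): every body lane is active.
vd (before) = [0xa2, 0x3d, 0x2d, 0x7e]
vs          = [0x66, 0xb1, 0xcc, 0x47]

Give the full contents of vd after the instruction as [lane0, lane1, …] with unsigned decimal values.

vd = [34, 49, 12, 126]

lanes per group: 128·1/32 = 4
vl = min(AVL, VLMAX) = min(3, 4) = 3
[0] and(0xa2,0x66) = 0x22
[1] and(0x3d,0xb1) = 0x31
[2] and(0x2d,0xcc) = 0x0c
[3] tail/keep = 0x7e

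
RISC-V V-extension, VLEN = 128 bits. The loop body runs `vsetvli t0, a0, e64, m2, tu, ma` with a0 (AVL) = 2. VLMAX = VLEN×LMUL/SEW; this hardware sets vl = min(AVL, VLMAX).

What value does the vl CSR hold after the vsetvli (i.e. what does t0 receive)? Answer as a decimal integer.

vl = 2

lanes per group: 128·2/64 = 4
vl ← min(2, 4) = 2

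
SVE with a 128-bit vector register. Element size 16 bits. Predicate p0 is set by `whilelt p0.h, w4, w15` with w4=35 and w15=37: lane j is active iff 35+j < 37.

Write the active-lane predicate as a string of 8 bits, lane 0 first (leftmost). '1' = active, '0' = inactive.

lane count: 128 div 16 = 8
active while 35+j < 37, i.e. j ∈ [0,2) capped at 8 ⇒ 2
bits (lane 0 leftmost): 11000000

predicate = 11000000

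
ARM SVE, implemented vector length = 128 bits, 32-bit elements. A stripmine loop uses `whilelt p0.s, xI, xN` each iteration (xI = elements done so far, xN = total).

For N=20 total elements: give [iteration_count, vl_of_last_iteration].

[iterations, last_vl] = [5, 4]

register lanes = 128/32 = 4
iterations = ceil(20/4) = 5; final-pass vl = 4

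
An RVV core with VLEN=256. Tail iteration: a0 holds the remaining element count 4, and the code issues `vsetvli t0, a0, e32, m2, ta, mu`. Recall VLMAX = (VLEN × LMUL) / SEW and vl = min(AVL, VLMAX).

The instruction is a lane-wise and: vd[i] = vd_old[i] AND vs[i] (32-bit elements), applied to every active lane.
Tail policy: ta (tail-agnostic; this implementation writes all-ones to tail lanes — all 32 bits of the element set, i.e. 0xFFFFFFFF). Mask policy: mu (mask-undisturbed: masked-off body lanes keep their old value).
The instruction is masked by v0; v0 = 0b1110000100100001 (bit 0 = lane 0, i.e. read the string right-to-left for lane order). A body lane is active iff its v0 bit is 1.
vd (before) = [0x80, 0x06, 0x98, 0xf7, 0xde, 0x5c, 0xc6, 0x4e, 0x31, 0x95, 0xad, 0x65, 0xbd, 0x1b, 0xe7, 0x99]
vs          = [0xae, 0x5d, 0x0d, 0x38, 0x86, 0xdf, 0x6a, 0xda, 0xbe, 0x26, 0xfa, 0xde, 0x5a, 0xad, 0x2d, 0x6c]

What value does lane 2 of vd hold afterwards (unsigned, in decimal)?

vd[2] = 152

VLMAX = (256 × 2) / 32 = 16 lanes
AVL=4 ≤ VLMAX=16, so vl = 4
[0] and(0x80,0xae) = 0x80
[1] mask-off/keep = 0x06
[2] mask-off/keep = 0x98
[3] mask-off/keep = 0xf7
[4] tail/ones = 0xffffffff
[5] tail/ones = 0xffffffff
[6] tail/ones = 0xffffffff
[7] tail/ones = 0xffffffff
[8] tail/ones = 0xffffffff
[9] tail/ones = 0xffffffff
[10] tail/ones = 0xffffffff
[11] tail/ones = 0xffffffff
[12] tail/ones = 0xffffffff
[13] tail/ones = 0xffffffff
[14] tail/ones = 0xffffffff
[15] tail/ones = 0xffffffff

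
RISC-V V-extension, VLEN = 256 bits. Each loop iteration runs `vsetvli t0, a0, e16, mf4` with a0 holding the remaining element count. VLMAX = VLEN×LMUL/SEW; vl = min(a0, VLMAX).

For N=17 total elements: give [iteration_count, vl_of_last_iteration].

lanes per group: 256·1/4/16 = 4
17 elements at 4/iter → 5 passes, remainder 1 on the last

[iterations, last_vl] = [5, 1]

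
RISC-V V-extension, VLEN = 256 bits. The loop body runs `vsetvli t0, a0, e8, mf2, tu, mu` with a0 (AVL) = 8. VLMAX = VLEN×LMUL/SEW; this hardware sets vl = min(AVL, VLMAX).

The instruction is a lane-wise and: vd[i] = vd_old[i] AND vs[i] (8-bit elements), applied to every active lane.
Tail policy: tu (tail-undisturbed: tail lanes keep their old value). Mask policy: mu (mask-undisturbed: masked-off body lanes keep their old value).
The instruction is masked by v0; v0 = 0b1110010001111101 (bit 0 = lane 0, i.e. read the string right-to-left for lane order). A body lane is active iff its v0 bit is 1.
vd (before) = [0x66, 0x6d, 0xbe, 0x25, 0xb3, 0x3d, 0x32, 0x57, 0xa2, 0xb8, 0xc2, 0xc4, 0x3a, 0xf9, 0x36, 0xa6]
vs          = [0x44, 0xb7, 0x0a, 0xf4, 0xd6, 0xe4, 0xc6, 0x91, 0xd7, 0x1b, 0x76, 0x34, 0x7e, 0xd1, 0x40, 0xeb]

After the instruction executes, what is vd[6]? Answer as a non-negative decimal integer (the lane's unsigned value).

VLMAX = (256 × 1/2) / 8 = 16 lanes
vl ← min(8, 16) = 8
[0] and(0x66,0x44) = 0x44
[1] mask-off/keep = 0x6d
[2] and(0xbe,0x0a) = 0x0a
[3] and(0x25,0xf4) = 0x24
[4] and(0xb3,0xd6) = 0x92
[5] and(0x3d,0xe4) = 0x24
[6] and(0x32,0xc6) = 0x02
[7] mask-off/keep = 0x57
[8] tail/keep = 0xa2
[9] tail/keep = 0xb8
[10] tail/keep = 0xc2
[11] tail/keep = 0xc4
[12] tail/keep = 0x3a
[13] tail/keep = 0xf9
[14] tail/keep = 0x36
[15] tail/keep = 0xa6

vd[6] = 2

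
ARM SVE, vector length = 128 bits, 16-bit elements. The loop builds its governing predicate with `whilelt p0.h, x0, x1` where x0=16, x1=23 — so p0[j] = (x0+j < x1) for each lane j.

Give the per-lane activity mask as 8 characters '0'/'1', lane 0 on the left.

128-bit reg / 16-bit elem → 8 lanes
p0[j] = (16+j < 23); true for j=0..6 → 7 lanes set
bits (lane 0 leftmost): 11111110

predicate = 11111110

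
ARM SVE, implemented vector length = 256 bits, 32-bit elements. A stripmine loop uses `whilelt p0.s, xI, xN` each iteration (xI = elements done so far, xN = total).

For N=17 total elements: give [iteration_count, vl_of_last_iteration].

[iterations, last_vl] = [3, 1]

lane count: 256 div 32 = 8
iterations = ceil(17/8) = 3; final-pass vl = 1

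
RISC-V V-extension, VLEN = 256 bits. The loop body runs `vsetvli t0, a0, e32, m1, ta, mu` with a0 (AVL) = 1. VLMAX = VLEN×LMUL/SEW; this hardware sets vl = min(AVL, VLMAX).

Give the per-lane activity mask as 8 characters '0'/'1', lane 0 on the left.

lanes per group: 256·1/32 = 8
AVL=1 ≤ VLMAX=8, so vl = 1
bits (lane 0 leftmost): 10000000

predicate = 10000000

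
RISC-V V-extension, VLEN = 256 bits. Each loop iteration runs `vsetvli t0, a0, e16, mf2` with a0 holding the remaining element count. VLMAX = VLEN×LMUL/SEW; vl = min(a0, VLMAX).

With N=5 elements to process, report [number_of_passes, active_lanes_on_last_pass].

[iterations, last_vl] = [1, 5]

VLMAX = (256 × 1/2) / 16 = 8 lanes
N=5: ⌈5/8⌉ = 1 iters; last vl = 5 − 0×8 = 5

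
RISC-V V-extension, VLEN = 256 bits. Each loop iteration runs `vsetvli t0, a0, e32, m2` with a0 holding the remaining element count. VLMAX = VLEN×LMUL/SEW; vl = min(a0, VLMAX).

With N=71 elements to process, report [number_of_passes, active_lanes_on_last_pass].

VLMAX = (256 × 2) / 32 = 16 lanes
N=71: ⌈71/16⌉ = 5 iters; last vl = 71 − 4×16 = 7

[iterations, last_vl] = [5, 7]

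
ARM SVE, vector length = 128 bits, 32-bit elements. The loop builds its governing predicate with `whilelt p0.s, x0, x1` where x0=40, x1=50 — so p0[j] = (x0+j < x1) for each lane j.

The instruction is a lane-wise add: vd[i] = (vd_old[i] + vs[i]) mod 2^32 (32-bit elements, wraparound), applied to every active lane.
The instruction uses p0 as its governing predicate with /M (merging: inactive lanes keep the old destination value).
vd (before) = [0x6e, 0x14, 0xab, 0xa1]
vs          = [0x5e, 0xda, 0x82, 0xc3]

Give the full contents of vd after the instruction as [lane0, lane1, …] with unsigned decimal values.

vd = [204, 238, 301, 356]

register lanes = 128/32 = 4
whilelt: lane j active iff 40+j < 50 → j < 10 → 4 active
  i=0: add(0x6e,0x5e) → 204
  i=1: add(0x14,0xda) → 238
  i=2: add(0xab,0x82) → 301
  i=3: add(0xa1,0xc3) → 356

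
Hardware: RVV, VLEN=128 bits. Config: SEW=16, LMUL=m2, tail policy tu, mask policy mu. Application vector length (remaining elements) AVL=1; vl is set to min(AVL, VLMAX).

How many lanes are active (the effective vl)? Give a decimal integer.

vl = 1

lanes per group: 128·2/16 = 16
AVL=1 ≤ VLMAX=16, so vl = 1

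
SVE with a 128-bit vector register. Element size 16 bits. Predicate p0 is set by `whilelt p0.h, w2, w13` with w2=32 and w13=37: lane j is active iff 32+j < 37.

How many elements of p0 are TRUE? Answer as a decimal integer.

register lanes = 128/16 = 8
whilelt: lane j active iff 32+j < 37 → j < 5 → 5 active

vl = 5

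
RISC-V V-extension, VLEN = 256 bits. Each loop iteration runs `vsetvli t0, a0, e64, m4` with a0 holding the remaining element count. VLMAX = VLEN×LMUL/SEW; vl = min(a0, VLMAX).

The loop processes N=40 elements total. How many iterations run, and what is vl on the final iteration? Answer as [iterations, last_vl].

[iterations, last_vl] = [3, 8]

VLMAX = (256 × 4) / 64 = 16 lanes
iterations = ceil(40/16) = 3; final-pass vl = 8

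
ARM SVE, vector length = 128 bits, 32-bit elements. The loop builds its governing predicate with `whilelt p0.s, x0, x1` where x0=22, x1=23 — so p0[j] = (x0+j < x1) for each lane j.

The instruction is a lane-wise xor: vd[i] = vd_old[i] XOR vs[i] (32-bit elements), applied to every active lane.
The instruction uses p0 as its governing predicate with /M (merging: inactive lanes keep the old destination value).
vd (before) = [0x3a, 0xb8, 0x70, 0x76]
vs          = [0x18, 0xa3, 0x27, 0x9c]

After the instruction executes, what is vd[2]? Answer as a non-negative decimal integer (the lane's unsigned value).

lane count: 128 div 32 = 4
active while 22+j < 23, i.e. j ∈ [0,1) capped at 4 ⇒ 1
[0] xor(0x3a,0x18) = 0x22
[1] tail/keep = 0xb8
[2] tail/keep = 0x70
[3] tail/keep = 0x76

vd[2] = 112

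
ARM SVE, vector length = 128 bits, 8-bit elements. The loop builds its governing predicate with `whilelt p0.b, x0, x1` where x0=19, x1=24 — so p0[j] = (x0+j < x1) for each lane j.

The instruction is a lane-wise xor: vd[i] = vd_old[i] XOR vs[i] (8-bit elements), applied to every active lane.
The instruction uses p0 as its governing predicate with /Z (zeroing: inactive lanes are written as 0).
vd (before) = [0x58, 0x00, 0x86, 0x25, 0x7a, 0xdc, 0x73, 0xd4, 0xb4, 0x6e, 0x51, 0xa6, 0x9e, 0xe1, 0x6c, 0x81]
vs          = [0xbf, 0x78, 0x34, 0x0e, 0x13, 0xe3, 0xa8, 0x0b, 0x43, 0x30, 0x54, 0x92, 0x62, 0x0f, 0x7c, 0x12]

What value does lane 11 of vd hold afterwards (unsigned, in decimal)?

128-bit reg / 8-bit elem → 16 lanes
p0[j] = (19+j < 24); true for j=0..4 → 5 lanes set
lane  0: xor(0x58,0xbf) ⇒ 0xe7
lane  1: xor(0x00,0x78) ⇒ 0x78
lane  2: xor(0x86,0x34) ⇒ 0xb2
lane  3: xor(0x25,0x0e) ⇒ 0x2b
lane  4: xor(0x7a,0x13) ⇒ 0x69
lane  5: tail/zero ⇒ 0x00
lane  6: tail/zero ⇒ 0x00
lane  7: tail/zero ⇒ 0x00
lane  8: tail/zero ⇒ 0x00
lane  9: tail/zero ⇒ 0x00
lane 10: tail/zero ⇒ 0x00
lane 11: tail/zero ⇒ 0x00
lane 12: tail/zero ⇒ 0x00
lane 13: tail/zero ⇒ 0x00
lane 14: tail/zero ⇒ 0x00
lane 15: tail/zero ⇒ 0x00

vd[11] = 0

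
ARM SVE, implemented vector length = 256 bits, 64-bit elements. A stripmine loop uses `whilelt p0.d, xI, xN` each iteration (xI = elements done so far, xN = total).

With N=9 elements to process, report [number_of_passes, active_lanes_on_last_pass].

256-bit reg / 64-bit elem → 4 lanes
9 elements at 4/iter → 3 passes, remainder 1 on the last

[iterations, last_vl] = [3, 1]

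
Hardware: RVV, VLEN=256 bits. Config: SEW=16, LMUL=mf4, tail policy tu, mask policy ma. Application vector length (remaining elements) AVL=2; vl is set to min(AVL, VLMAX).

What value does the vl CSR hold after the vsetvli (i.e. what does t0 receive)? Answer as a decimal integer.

VLMAX = (256 × 1/4) / 16 = 4 lanes
AVL=2 ≤ VLMAX=4, so vl = 2

vl = 2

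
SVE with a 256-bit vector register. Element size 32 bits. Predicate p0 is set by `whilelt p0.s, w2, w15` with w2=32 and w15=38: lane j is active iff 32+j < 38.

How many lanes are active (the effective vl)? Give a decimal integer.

register lanes = 256/32 = 8
p0[j] = (32+j < 38); true for j=0..5 → 6 lanes set

vl = 6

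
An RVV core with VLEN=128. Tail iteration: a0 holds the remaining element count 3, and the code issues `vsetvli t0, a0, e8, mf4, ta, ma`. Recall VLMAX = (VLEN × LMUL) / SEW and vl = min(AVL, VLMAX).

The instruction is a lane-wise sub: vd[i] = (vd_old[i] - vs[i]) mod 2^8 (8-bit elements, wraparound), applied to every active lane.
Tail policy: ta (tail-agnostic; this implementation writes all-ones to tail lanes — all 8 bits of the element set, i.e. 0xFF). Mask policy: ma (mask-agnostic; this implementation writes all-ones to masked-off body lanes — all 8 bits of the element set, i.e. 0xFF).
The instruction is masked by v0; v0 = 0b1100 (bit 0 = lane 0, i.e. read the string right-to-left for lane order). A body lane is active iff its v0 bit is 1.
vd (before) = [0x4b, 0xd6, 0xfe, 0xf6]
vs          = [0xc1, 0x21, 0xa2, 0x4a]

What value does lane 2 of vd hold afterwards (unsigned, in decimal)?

vd[2] = 92

VLMAX = VLEN×LMUL/SEW = 128×1/4/8 = 4
vl ← min(3, 4) = 3
  i=0: mask-off/ones → 255
  i=1: mask-off/ones → 255
  i=2: sub(0xfe,0xa2) → 92
  i=3: tail/ones → 255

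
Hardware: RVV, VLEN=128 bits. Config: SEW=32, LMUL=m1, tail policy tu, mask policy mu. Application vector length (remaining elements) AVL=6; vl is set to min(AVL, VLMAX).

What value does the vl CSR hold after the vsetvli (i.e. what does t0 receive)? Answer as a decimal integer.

VLMAX = VLEN×LMUL/SEW = 128×1/32 = 4
AVL=6 > VLMAX=4, so vl = 4

vl = 4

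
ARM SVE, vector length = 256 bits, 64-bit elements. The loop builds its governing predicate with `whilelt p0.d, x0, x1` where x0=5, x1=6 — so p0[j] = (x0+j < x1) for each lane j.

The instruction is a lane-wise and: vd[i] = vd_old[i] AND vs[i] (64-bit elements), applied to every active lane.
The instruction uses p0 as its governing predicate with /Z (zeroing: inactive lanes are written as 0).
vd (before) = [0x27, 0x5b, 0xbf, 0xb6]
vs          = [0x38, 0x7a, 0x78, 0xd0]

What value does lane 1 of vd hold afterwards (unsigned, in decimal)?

vd[1] = 0

256-bit reg / 64-bit elem → 4 lanes
whilelt: lane j active iff 5+j < 6 → j < 1 → 1 active
vd[0] and(0x27,0x38) -> 0x20
vd[1] tail/zero -> 0x00
vd[2] tail/zero -> 0x00
vd[3] tail/zero -> 0x00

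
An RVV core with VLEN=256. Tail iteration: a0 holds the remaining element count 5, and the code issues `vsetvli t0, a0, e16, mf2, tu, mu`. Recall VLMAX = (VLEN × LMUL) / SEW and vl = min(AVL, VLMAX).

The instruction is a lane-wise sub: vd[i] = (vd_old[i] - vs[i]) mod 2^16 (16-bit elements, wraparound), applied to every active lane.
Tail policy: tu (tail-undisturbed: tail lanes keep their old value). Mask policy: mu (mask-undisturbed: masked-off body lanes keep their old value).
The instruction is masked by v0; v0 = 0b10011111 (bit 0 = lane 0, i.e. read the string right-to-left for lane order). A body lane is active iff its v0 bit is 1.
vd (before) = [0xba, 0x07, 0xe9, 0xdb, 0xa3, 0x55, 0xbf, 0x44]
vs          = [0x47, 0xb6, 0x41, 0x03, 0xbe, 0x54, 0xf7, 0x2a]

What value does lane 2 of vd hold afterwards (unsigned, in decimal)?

vd[2] = 168

lanes per group: 256·1/2/16 = 8
AVL=5 ≤ VLMAX=8, so vl = 5
  i=0: sub(0xba,0x47) → 115
  i=1: sub(0x07,0xb6) → 65361
  i=2: sub(0xe9,0x41) → 168
  i=3: sub(0xdb,0x03) → 216
  i=4: sub(0xa3,0xbe) → 65509
  i=5: tail/keep → 85
  i=6: tail/keep → 191
  i=7: tail/keep → 68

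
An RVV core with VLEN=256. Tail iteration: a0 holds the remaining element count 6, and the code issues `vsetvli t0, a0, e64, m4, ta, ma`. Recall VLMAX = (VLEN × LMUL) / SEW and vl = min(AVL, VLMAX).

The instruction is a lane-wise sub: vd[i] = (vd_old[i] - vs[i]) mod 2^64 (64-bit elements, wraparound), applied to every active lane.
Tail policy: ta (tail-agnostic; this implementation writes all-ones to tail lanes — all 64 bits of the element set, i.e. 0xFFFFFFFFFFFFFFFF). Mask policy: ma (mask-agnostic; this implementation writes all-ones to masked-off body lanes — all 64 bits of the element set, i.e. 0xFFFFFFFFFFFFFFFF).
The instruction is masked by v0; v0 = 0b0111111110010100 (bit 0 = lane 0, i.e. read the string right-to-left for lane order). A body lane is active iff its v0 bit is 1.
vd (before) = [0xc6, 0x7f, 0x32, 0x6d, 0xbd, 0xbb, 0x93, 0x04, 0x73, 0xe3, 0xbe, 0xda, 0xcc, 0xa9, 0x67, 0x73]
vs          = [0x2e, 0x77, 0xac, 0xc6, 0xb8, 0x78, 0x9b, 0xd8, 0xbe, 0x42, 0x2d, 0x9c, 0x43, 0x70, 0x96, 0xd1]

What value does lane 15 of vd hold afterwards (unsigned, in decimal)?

VLMAX = (256 × 4) / 64 = 16 lanes
vl ← min(6, 16) = 6
lane  0: mask-off/ones ⇒ 0xffffffffffffffff
lane  1: mask-off/ones ⇒ 0xffffffffffffffff
lane  2: sub(0x32,0xac) ⇒ 0xffffffffffffff86
lane  3: mask-off/ones ⇒ 0xffffffffffffffff
lane  4: sub(0xbd,0xb8) ⇒ 0x05
lane  5: mask-off/ones ⇒ 0xffffffffffffffff
lane  6: tail/ones ⇒ 0xffffffffffffffff
lane  7: tail/ones ⇒ 0xffffffffffffffff
lane  8: tail/ones ⇒ 0xffffffffffffffff
lane  9: tail/ones ⇒ 0xffffffffffffffff
lane 10: tail/ones ⇒ 0xffffffffffffffff
lane 11: tail/ones ⇒ 0xffffffffffffffff
lane 12: tail/ones ⇒ 0xffffffffffffffff
lane 13: tail/ones ⇒ 0xffffffffffffffff
lane 14: tail/ones ⇒ 0xffffffffffffffff
lane 15: tail/ones ⇒ 0xffffffffffffffff

vd[15] = 18446744073709551615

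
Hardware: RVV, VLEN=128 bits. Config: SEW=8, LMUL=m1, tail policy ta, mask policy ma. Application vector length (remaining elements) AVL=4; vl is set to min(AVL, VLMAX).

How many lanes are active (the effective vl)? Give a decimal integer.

VLMAX = VLEN×LMUL/SEW = 128×1/8 = 16
AVL=4 ≤ VLMAX=16, so vl = 4

vl = 4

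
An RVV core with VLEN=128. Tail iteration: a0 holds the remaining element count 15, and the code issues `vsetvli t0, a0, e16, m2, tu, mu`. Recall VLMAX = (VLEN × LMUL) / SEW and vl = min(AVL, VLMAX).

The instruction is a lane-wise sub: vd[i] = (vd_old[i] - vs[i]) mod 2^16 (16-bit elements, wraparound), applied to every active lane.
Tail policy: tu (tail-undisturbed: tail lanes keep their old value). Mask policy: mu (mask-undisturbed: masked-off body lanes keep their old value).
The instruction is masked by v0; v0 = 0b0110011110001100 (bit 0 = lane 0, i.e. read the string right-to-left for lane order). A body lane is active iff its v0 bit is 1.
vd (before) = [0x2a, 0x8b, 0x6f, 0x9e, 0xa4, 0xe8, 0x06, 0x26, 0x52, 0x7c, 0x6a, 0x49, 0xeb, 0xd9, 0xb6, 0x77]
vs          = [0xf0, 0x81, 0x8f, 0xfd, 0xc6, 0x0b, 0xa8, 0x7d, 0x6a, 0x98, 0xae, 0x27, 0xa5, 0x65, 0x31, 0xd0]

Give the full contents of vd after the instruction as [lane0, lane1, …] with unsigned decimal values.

vd = [42, 139, 65504, 65441, 164, 232, 6, 65449, 65512, 65508, 65468, 73, 235, 116, 133, 119]

lanes per group: 128·2/16 = 16
AVL=15 ≤ VLMAX=16, so vl = 15
[0] mask-off/keep = 0x2a
[1] mask-off/keep = 0x8b
[2] sub(0x6f,0x8f) = 0xffe0
[3] sub(0x9e,0xfd) = 0xffa1
[4] mask-off/keep = 0xa4
[5] mask-off/keep = 0xe8
[6] mask-off/keep = 0x06
[7] sub(0x26,0x7d) = 0xffa9
[8] sub(0x52,0x6a) = 0xffe8
[9] sub(0x7c,0x98) = 0xffe4
[10] sub(0x6a,0xae) = 0xffbc
[11] mask-off/keep = 0x49
[12] mask-off/keep = 0xeb
[13] sub(0xd9,0x65) = 0x74
[14] sub(0xb6,0x31) = 0x85
[15] tail/keep = 0x77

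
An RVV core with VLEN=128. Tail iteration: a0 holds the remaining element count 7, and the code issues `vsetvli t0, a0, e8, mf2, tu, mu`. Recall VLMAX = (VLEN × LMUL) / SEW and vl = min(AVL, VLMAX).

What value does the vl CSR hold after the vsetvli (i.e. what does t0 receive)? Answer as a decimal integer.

vl = 7

VLMAX = VLEN×LMUL/SEW = 128×1/2/8 = 8
AVL=7 ≤ VLMAX=8, so vl = 7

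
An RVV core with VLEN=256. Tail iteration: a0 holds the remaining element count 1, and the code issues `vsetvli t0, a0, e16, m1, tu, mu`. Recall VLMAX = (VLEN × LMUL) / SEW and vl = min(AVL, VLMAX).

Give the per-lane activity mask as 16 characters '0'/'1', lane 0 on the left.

predicate = 1000000000000000

VLMAX = VLEN×LMUL/SEW = 256×1/16 = 16
AVL=1 ≤ VLMAX=16, so vl = 1
bits (lane 0 leftmost): 1000000000000000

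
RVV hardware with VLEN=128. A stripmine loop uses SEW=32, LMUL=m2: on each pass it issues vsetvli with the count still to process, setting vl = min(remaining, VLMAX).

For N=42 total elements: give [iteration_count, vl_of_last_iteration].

VLMAX = (128 × 2) / 32 = 8 lanes
N=42: ⌈42/8⌉ = 6 iters; last vl = 42 − 5×8 = 2

[iterations, last_vl] = [6, 2]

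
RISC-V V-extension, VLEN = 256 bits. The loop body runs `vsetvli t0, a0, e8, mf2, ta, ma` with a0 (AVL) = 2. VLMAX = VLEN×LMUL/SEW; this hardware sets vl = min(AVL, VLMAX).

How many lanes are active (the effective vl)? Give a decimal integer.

lanes per group: 256·1/2/8 = 16
vl = min(AVL, VLMAX) = min(2, 16) = 2

vl = 2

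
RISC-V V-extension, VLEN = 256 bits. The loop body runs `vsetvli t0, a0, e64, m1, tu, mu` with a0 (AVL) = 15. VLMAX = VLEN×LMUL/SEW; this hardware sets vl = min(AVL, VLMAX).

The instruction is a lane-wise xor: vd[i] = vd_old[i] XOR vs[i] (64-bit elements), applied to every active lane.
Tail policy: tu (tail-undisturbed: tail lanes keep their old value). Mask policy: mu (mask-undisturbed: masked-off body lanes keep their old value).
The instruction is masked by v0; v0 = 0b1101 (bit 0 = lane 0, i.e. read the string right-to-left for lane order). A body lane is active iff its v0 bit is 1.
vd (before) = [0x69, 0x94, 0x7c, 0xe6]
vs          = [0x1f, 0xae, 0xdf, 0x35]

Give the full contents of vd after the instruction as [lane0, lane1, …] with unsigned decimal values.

VLMAX = VLEN×LMUL/SEW = 256×1/64 = 4
vl ← min(15, 4) = 4
[0] xor(0x69,0x1f) = 0x76
[1] mask-off/keep = 0x94
[2] xor(0x7c,0xdf) = 0xa3
[3] xor(0xe6,0x35) = 0xd3

vd = [118, 148, 163, 211]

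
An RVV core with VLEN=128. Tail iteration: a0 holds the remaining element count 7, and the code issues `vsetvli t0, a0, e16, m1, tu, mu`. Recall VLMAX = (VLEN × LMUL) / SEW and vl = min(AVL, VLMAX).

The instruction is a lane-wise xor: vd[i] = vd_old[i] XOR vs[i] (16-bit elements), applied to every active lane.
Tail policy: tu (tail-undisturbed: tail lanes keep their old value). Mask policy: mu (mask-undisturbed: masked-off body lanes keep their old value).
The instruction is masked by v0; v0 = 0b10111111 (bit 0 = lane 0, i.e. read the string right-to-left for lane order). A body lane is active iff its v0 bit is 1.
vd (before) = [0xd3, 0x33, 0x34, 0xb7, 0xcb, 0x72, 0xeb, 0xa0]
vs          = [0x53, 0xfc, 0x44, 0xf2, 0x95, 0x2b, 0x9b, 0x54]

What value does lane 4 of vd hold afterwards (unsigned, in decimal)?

lanes per group: 128·1/16 = 8
vl ← min(7, 8) = 7
  i=0: xor(0xd3,0x53) → 128
  i=1: xor(0x33,0xfc) → 207
  i=2: xor(0x34,0x44) → 112
  i=3: xor(0xb7,0xf2) → 69
  i=4: xor(0xcb,0x95) → 94
  i=5: xor(0x72,0x2b) → 89
  i=6: mask-off/keep → 235
  i=7: tail/keep → 160

vd[4] = 94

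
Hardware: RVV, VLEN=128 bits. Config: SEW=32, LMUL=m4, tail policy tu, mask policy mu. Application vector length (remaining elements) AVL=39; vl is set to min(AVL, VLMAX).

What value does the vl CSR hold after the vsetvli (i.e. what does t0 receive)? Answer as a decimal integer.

vl = 16

lanes per group: 128·4/32 = 16
vl = min(AVL, VLMAX) = min(39, 16) = 16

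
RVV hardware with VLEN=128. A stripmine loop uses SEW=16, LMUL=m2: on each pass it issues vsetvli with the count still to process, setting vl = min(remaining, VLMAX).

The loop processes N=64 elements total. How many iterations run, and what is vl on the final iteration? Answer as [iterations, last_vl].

[iterations, last_vl] = [4, 16]

VLMAX = VLEN×LMUL/SEW = 128×2/16 = 16
iterations = ceil(64/16) = 4; final-pass vl = 16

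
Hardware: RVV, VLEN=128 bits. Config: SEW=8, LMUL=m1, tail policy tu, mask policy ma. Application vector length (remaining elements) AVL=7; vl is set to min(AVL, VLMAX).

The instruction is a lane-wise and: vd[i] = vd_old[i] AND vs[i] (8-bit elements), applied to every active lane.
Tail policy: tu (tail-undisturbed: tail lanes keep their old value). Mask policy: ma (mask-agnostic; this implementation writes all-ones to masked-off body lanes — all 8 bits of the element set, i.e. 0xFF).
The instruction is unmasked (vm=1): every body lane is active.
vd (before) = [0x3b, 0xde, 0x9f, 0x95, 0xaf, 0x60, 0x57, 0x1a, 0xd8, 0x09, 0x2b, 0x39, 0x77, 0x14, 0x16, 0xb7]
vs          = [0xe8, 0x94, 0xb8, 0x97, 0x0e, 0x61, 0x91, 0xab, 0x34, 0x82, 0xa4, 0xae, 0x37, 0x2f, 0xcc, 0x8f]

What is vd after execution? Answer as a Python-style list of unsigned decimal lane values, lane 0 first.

VLMAX = (128 × 1) / 8 = 16 lanes
vl = min(AVL, VLMAX) = min(7, 16) = 7
vd[0] and(0x3b,0xe8) -> 0x28
vd[1] and(0xde,0x94) -> 0x94
vd[2] and(0x9f,0xb8) -> 0x98
vd[3] and(0x95,0x97) -> 0x95
vd[4] and(0xaf,0x0e) -> 0x0e
vd[5] and(0x60,0x61) -> 0x60
vd[6] and(0x57,0x91) -> 0x11
vd[7] tail/keep -> 0x1a
vd[8] tail/keep -> 0xd8
vd[9] tail/keep -> 0x09
vd[10] tail/keep -> 0x2b
vd[11] tail/keep -> 0x39
vd[12] tail/keep -> 0x77
vd[13] tail/keep -> 0x14
vd[14] tail/keep -> 0x16
vd[15] tail/keep -> 0xb7

vd = [40, 148, 152, 149, 14, 96, 17, 26, 216, 9, 43, 57, 119, 20, 22, 183]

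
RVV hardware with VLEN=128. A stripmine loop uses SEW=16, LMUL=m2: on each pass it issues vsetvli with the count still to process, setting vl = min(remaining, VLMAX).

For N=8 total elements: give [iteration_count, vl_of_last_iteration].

lanes per group: 128·2/16 = 16
iterations = ceil(8/16) = 1; final-pass vl = 8

[iterations, last_vl] = [1, 8]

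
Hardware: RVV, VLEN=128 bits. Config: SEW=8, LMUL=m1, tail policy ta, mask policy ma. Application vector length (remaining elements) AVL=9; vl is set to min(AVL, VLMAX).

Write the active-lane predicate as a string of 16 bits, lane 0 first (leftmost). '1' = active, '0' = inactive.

predicate = 1111111110000000

lanes per group: 128·1/8 = 16
vl = min(AVL, VLMAX) = min(9, 16) = 9
bits (lane 0 leftmost): 1111111110000000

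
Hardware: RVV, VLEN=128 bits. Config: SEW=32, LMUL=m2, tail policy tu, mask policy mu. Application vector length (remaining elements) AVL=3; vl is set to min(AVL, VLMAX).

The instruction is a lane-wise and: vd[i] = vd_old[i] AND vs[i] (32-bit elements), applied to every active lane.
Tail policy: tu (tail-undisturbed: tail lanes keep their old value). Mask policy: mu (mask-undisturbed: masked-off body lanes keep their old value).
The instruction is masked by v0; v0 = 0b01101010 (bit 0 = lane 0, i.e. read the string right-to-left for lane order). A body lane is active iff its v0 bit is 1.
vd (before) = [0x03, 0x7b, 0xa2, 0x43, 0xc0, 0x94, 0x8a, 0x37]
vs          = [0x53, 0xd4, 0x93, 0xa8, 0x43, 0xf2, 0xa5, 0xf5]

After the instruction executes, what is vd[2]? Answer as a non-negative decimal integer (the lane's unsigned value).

lanes per group: 128·2/32 = 8
vl = min(AVL, VLMAX) = min(3, 8) = 3
  i=0: mask-off/keep → 3
  i=1: and(0x7b,0xd4) → 80
  i=2: mask-off/keep → 162
  i=3: tail/keep → 67
  i=4: tail/keep → 192
  i=5: tail/keep → 148
  i=6: tail/keep → 138
  i=7: tail/keep → 55

vd[2] = 162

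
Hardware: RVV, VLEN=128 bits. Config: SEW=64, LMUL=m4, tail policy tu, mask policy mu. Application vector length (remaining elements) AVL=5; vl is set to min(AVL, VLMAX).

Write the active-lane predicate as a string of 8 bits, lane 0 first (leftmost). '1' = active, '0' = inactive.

predicate = 11111000

VLMAX = VLEN×LMUL/SEW = 128×4/64 = 8
vl = min(AVL, VLMAX) = min(5, 8) = 5
bits (lane 0 leftmost): 11111000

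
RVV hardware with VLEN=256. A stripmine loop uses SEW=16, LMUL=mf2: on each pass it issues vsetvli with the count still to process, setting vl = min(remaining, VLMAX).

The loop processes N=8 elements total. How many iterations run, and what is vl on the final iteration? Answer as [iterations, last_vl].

VLMAX = VLEN×LMUL/SEW = 256×1/2/16 = 8
iterations = ceil(8/8) = 1; final-pass vl = 8

[iterations, last_vl] = [1, 8]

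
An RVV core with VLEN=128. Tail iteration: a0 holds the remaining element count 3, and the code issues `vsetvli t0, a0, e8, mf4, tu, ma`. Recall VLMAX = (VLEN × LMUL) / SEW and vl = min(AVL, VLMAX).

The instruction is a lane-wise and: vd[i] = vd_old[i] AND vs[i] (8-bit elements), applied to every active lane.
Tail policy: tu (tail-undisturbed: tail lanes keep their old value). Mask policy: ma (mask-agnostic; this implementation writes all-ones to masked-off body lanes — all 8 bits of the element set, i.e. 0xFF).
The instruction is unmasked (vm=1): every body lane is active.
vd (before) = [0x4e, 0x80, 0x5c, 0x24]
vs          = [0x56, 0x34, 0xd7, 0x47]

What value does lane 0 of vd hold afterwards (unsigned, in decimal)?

VLMAX = (128 × 1/4) / 8 = 4 lanes
AVL=3 ≤ VLMAX=4, so vl = 3
lane  0: and(0x4e,0x56) ⇒ 0x46
lane  1: and(0x80,0x34) ⇒ 0x00
lane  2: and(0x5c,0xd7) ⇒ 0x54
lane  3: tail/keep ⇒ 0x24

vd[0] = 70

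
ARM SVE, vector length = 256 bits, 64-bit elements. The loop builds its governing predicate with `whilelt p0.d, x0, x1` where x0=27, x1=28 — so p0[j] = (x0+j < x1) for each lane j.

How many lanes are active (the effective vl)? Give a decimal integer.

lane count: 256 div 64 = 4
whilelt: lane j active iff 27+j < 28 → j < 1 → 1 active

vl = 1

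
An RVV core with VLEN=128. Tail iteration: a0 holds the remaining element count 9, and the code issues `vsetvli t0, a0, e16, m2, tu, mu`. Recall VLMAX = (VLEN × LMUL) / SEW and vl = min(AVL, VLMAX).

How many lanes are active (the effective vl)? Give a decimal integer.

VLMAX = VLEN×LMUL/SEW = 128×2/16 = 16
vl = min(AVL, VLMAX) = min(9, 16) = 9

vl = 9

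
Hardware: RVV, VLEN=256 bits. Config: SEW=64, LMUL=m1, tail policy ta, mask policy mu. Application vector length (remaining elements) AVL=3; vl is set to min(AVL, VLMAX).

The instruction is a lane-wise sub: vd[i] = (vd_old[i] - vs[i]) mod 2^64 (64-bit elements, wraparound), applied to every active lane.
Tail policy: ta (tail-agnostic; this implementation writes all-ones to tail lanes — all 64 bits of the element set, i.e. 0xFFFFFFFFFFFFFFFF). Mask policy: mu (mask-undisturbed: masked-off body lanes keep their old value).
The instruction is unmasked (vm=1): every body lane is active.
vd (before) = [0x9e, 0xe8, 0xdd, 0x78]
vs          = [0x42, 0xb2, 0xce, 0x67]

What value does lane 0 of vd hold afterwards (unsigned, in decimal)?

VLMAX = (256 × 1) / 64 = 4 lanes
AVL=3 ≤ VLMAX=4, so vl = 3
[0] sub(0x9e,0x42) = 0x5c
[1] sub(0xe8,0xb2) = 0x36
[2] sub(0xdd,0xce) = 0x0f
[3] tail/ones = 0xffffffffffffffff

vd[0] = 92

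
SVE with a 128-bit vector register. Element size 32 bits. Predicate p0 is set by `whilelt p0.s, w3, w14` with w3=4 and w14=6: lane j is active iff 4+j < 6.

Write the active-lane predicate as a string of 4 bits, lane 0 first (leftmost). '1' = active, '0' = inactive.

predicate = 1100

128-bit reg / 32-bit elem → 4 lanes
whilelt: lane j active iff 4+j < 6 → j < 2 → 2 active
bits (lane 0 leftmost): 1100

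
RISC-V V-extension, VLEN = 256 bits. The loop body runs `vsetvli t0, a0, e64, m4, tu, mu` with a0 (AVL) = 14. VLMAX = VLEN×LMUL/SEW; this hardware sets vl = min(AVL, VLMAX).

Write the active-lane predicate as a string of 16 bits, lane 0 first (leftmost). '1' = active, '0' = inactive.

VLMAX = (256 × 4) / 64 = 16 lanes
vl ← min(14, 16) = 14
bits (lane 0 leftmost): 1111111111111100

predicate = 1111111111111100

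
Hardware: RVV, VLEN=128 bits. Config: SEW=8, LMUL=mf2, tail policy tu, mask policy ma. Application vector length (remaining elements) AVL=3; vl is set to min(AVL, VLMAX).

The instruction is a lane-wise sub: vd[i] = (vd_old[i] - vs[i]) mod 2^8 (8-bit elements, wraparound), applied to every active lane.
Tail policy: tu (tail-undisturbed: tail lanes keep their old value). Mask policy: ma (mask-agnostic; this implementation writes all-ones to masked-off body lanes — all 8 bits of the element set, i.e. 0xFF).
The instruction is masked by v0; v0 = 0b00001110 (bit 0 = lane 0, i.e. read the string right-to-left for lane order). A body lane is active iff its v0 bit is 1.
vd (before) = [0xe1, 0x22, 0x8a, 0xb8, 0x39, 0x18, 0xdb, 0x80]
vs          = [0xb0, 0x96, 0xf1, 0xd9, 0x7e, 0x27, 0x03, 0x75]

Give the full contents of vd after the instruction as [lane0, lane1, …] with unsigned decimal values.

VLMAX = (128 × 1/2) / 8 = 8 lanes
vl = min(AVL, VLMAX) = min(3, 8) = 3
lane  0: mask-off/ones ⇒ 0xff
lane  1: sub(0x22,0x96) ⇒ 0x8c
lane  2: sub(0x8a,0xf1) ⇒ 0x99
lane  3: tail/keep ⇒ 0xb8
lane  4: tail/keep ⇒ 0x39
lane  5: tail/keep ⇒ 0x18
lane  6: tail/keep ⇒ 0xdb
lane  7: tail/keep ⇒ 0x80

vd = [255, 140, 153, 184, 57, 24, 219, 128]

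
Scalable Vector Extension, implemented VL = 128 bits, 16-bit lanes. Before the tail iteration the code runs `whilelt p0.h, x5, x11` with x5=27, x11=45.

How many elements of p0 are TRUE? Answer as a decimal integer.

vl = 8

lane count: 128 div 16 = 8
p0[j] = (27+j < 45); true for j=0..7 → 8 lanes set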